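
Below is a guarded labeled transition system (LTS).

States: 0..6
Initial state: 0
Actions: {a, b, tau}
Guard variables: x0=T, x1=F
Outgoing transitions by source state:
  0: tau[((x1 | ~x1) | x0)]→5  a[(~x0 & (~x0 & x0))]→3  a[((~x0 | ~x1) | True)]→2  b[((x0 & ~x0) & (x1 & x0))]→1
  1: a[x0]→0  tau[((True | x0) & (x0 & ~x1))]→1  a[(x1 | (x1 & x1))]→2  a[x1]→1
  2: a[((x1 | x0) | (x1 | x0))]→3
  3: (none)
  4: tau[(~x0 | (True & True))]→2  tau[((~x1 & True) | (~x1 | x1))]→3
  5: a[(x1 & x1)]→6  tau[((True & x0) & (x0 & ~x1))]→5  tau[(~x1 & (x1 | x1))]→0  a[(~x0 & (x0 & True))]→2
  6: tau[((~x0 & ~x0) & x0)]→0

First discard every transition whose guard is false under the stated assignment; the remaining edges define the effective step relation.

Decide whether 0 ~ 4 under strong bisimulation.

Answer: NOT BISIMILAR

Analysis:
Compute ~ classes (split until stable):
  round 0: {{0,1,2,3,4,5,6}}
  round 1: {{0,1},{2},{3,6},{4,5}}
  round 2: {{0},{1},{2},{3,6},{4},{5}}
6 equivalence class(es) (converged in 3)
0∈{0}, 4∈{4}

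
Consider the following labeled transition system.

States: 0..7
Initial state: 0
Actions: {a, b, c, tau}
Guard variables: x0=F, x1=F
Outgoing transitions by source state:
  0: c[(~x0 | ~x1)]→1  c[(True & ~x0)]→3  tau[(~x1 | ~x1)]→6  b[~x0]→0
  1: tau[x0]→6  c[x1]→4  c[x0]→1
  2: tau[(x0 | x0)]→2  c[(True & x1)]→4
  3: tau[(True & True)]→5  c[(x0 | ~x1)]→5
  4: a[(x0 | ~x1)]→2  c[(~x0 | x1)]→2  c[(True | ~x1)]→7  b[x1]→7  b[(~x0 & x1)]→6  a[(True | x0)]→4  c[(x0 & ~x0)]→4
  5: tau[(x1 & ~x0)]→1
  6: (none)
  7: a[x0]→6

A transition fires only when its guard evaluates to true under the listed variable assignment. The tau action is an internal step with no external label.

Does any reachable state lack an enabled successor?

Answer: DEADLOCK at state 1

Analysis:
Reachable = {0,1,3,5,6}
  0: b→0  c→1  c→3  tau→6  [deg 4]
  1: ∅  [deadlock]
  3: c→5  tau→5  [deg 2]
  5: ∅  [deadlock]
  6: ∅  [deadlock]
witness 1: c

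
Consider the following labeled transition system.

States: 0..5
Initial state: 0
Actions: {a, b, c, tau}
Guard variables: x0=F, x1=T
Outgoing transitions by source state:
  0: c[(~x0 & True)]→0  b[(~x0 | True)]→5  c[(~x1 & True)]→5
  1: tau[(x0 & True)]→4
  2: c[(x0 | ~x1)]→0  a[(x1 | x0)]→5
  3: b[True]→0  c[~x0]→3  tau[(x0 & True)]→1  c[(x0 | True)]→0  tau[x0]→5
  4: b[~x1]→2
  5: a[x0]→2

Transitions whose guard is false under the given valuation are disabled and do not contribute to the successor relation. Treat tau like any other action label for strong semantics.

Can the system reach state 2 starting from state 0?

Answer: UNREACHABLE

Trace:
After dropping false guards: 6 live edges.
depth 0: {0}
depth 1: {5}  cumulative {0,5}
Reach set: {0,5}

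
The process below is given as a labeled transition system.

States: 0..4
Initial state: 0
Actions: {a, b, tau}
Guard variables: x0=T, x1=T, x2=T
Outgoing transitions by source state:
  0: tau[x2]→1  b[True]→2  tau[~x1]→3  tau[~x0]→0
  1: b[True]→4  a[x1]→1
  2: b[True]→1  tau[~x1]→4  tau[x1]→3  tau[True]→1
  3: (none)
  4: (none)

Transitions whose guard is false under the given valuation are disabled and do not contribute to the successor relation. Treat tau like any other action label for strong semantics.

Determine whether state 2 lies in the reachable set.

Answer: REACHABLE

Trace:
After dropping false guards: 7 live edges.
depth 0: {0}
depth 1: {1,2}  cumulative {0,1,2}
depth 2: {3,4}  cumulative {0,1,2,3,4}
R = {0,1,2,3,4}
Path to 2: b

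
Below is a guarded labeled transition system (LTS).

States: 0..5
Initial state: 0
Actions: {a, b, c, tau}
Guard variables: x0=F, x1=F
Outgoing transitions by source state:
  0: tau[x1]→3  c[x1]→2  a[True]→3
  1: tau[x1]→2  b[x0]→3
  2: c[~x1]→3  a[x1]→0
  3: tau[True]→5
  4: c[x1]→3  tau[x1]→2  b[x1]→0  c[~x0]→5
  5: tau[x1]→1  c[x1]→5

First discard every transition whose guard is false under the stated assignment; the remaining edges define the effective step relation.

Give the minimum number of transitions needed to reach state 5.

BFS to 5:
  Layer 0: {0}
  Layer 1: {3}
  Layer 2: {5}
depth(5)=2, e.g. a·tau

Answer: 2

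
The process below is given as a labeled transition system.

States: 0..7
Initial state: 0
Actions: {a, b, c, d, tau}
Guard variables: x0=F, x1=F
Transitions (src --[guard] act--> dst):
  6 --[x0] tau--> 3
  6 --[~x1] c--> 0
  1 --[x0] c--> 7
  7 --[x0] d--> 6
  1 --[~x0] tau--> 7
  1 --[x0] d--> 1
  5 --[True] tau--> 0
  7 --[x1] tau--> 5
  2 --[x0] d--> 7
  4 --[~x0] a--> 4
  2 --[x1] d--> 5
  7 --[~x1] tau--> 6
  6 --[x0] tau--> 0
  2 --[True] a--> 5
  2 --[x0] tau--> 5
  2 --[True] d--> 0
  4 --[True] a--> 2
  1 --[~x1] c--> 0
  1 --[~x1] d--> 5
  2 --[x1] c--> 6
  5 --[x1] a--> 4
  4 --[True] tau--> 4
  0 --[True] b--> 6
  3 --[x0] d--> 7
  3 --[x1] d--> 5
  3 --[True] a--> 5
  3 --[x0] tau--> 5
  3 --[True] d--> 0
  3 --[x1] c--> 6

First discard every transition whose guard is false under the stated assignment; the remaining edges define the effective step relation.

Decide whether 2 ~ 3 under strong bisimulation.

Answer: BISIMILAR

Trace:
Bisimulation quotient by refinement:
  π0 = {{0,1,2,3,4,5,6,7}}
  π1 = {{0},{1},{2,3},{4},{5,7},{6}}
  π2 = {{0},{1},{2,3},{4},{5},{6},{7}}
stable after 3 split(s): 7 block(s)
2∈{2,3}, 3∈{2,3}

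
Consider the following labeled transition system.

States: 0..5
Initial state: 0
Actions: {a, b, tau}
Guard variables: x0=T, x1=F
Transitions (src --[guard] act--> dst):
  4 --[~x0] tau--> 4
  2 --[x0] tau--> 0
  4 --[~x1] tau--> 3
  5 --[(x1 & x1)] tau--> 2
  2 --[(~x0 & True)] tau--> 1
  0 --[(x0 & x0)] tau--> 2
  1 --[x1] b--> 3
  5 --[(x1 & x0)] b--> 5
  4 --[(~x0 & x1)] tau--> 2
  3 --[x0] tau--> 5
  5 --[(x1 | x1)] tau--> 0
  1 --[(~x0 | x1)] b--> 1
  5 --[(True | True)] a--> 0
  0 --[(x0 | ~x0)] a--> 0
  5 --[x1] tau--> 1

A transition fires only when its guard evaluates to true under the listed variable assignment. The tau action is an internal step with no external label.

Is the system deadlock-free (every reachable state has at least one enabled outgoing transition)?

Reach set: {0,2}
  0: a→0  tau→2  [deg 2]
  2: tau→0  [deg 1]

Answer: DEADLOCK-FREE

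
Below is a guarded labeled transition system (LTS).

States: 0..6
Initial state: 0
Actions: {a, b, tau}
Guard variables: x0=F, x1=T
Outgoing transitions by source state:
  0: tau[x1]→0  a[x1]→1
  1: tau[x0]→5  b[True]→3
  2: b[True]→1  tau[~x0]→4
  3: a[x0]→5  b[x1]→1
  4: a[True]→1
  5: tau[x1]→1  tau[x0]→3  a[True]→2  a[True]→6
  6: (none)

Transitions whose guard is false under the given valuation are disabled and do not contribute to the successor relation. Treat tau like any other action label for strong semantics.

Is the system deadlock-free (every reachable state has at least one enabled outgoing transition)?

R = {0,1,3}
  0: a→1  tau→0  [2 out]
  1: b→3  [1 out]
  3: b→1  [1 out]

Answer: DEADLOCK-FREE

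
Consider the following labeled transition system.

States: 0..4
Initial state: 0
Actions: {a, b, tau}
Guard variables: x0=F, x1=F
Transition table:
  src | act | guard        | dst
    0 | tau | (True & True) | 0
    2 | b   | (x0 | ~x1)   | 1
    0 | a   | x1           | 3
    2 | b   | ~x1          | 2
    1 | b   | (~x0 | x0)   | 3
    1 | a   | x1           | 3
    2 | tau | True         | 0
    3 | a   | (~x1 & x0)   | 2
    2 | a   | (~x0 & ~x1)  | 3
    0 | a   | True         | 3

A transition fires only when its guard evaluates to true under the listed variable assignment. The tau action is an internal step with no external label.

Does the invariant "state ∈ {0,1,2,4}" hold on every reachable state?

Answer: INVARIANT VIOLATED at state 3

Analysis:
Allowed set {0,1,2,4}
Reachable = {0,3}
  0: ✓
  3: ✗ unsafe
reach 3 via a — violates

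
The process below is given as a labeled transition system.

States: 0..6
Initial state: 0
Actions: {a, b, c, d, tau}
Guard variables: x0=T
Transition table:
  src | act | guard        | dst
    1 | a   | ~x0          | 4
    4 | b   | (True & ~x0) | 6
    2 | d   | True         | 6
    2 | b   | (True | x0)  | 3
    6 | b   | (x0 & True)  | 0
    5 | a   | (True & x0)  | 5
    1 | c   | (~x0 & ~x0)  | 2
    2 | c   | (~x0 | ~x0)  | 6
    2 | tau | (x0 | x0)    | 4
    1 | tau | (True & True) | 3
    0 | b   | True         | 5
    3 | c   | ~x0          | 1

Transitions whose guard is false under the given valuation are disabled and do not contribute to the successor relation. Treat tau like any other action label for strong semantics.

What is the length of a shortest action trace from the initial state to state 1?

Answer: UNREACHABLE

Trace:
Breadth-first toward 1:
  Layer 0: {0}
  Layer 1: {5}
1 never appears.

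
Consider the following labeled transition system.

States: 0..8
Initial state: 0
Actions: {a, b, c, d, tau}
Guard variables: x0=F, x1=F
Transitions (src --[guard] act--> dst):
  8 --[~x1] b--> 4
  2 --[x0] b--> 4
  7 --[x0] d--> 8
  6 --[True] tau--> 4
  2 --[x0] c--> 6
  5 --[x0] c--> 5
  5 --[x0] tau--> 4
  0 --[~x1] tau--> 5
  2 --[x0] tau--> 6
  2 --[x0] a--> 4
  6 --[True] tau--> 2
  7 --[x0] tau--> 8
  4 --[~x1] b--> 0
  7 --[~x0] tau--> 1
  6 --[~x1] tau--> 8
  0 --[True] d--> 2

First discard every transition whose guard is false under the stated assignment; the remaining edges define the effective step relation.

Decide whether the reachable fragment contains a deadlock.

R = {0,2,5}
  0: d→2  tau→5  [deg 2]
  2: ∅  [STUCK]
  5: ∅  [STUCK]
witness 2: d

Answer: DEADLOCK at state 2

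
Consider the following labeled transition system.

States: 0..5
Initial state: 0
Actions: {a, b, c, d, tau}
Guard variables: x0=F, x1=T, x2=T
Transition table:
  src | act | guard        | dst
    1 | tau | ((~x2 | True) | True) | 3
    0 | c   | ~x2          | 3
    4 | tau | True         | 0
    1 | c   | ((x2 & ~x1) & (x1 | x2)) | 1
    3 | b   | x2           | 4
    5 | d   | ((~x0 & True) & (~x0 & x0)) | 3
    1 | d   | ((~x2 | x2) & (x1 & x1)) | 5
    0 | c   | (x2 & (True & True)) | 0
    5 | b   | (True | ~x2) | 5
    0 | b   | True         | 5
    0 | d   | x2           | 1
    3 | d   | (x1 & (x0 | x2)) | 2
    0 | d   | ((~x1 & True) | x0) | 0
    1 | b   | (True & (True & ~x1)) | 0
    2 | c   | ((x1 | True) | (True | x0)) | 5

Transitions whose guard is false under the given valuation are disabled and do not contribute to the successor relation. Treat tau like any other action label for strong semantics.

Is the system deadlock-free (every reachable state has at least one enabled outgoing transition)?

Reach set: {0,1,2,3,4,5}
  0: b→5  c→0  d→1  [3 out]
  1: d→5  tau→3  [2 out]
  2: c→5  [1 out]
  3: b→4  d→2  [2 out]
  4: tau→0  [1 out]
  5: b→5  [1 out]

Answer: DEADLOCK-FREE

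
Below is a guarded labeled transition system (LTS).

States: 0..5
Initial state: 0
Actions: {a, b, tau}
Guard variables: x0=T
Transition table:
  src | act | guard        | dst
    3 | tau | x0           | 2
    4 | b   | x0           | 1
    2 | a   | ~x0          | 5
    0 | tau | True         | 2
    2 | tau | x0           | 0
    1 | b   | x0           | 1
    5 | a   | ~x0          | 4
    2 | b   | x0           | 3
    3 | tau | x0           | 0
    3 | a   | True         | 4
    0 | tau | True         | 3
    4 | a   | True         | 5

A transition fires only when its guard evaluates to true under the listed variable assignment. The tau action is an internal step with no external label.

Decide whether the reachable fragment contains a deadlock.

Reachable = {0,1,2,3,4,5}
  0: tau→2  tau→3  [deg 2]
  1: b→1  [deg 1]
  2: b→3  tau→0  [deg 2]
  3: a→4  tau→0  tau→2  [deg 3]
  4: a→5  b→1  [deg 2]
  5: ∅  [STUCK]
trace reaching 5: tau·a·a

Answer: DEADLOCK at state 5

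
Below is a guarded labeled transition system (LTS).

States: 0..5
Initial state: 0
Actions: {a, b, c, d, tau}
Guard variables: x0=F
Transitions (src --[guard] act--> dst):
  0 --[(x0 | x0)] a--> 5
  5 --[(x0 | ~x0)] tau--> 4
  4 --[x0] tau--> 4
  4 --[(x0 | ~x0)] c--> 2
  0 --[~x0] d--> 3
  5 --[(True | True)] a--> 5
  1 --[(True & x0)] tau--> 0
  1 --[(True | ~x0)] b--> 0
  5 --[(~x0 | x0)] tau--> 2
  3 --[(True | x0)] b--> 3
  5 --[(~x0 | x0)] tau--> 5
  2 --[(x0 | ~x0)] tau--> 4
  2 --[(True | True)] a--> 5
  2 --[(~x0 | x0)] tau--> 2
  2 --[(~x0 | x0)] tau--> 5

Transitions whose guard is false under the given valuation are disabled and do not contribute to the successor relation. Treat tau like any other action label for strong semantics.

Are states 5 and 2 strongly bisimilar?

Answer: BISIMILAR

Trace:
Refine partition for ~:
  π0 = {{0,1,2,3,4,5}}
  π1 = {{0},{1,3},{2,5},{4}}
  π2 = {{0},{1},{2,5},{3},{4}}
Fixed point at round 3; 5 class(es).
class of 5: {2,5}; class of 2: {2,5}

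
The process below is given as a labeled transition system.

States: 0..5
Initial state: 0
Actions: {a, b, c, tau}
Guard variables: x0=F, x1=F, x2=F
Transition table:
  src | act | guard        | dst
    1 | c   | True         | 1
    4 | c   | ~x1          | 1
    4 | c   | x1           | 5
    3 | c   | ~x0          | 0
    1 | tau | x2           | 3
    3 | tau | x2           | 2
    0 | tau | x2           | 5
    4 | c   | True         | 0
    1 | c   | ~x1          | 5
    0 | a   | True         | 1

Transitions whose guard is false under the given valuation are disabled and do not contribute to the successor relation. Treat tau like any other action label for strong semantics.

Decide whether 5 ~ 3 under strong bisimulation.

Compute ~ classes (split until stable):
  P[0] = {{0,1,2,3,4,5}}
  P[1] = {{0},{1,3,4},{2,5}}
  P[2] = {{0},{1},{2,5},{3},{4}}
stable after 3 split(s): 5 block(s)
[5]={2,5}  [3]={3}

Answer: NOT BISIMILAR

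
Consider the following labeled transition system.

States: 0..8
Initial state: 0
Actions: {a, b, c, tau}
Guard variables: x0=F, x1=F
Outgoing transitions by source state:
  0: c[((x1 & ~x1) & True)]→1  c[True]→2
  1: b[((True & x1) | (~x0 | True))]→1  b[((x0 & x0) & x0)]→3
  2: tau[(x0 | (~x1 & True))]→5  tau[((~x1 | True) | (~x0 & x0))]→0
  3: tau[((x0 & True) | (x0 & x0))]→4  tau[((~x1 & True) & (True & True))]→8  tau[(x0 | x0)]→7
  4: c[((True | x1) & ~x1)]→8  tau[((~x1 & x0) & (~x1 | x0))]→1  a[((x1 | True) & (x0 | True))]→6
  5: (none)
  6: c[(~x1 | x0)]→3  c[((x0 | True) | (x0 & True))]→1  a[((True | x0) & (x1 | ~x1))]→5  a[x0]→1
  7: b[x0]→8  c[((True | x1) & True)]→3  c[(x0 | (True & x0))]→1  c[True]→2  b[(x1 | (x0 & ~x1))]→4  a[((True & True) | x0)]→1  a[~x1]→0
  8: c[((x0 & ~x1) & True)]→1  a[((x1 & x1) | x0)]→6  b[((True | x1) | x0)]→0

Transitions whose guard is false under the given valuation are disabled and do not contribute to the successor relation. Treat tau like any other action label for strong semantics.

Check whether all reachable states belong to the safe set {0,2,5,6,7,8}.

Answer: INVARIANT HOLDS

Working:
Allowed set {0,2,5,6,7,8}
Reach set: {0,2,5}
  0: safe
  2: safe
  5: safe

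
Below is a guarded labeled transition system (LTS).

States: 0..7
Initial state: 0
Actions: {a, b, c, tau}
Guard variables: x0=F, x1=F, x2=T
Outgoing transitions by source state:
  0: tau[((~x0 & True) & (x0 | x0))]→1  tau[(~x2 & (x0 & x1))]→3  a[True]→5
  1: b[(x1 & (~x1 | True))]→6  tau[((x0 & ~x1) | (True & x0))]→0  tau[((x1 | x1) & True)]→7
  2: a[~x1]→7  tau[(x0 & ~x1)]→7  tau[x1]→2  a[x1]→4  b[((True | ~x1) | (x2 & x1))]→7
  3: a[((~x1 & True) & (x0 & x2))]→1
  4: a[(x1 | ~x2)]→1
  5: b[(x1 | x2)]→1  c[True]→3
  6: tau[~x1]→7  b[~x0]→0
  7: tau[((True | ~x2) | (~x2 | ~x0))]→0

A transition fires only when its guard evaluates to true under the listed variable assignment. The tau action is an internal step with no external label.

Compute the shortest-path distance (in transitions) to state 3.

Answer: 2

Working:
BFS to 3:
  L0 = {0}
  L1 = {5}
  L2 = {1,3}
first hit 3 at d=2 via a·c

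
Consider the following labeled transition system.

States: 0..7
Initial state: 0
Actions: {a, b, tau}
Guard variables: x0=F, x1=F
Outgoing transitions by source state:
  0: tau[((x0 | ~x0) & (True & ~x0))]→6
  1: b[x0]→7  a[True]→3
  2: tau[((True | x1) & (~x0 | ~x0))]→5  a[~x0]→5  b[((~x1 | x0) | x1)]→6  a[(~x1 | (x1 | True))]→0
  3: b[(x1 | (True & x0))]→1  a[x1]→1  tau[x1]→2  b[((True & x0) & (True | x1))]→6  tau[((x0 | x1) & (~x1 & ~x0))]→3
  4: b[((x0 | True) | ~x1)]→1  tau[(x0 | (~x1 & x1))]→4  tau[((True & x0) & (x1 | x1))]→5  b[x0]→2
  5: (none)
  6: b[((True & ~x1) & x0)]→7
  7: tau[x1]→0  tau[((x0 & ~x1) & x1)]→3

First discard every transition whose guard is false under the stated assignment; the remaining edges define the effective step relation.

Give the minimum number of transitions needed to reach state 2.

Layered search for 2:
  L0 = {0}
  L1 = {6}
2 never appears.

Answer: UNREACHABLE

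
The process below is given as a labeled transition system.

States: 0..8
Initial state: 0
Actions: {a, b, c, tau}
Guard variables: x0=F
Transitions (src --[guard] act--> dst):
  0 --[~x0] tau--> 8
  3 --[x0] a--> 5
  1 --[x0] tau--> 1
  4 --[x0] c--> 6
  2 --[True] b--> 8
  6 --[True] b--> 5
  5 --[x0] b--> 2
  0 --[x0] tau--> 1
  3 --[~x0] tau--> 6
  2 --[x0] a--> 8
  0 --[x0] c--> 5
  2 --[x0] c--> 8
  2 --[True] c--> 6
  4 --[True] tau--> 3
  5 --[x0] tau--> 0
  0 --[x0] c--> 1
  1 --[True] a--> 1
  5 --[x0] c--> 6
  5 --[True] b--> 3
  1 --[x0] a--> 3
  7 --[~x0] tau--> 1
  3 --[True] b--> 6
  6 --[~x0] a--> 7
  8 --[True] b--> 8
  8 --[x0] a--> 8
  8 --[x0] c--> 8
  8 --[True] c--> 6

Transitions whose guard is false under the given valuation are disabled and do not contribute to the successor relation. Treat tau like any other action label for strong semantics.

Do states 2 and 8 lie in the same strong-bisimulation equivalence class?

Bisimulation quotient by refinement:
  P[0] = {{0,1,2,3,4,5,6,7,8}}
  P[1] = {{0,4,7},{1},{2,8},{3},{5},{6}}
  P[2] = {{0},{1},{2,8},{3},{4},{5},{6},{7}}
8 equivalence class(es) (converged in 3)
2∈{2,8}, 8∈{2,8}

Answer: BISIMILAR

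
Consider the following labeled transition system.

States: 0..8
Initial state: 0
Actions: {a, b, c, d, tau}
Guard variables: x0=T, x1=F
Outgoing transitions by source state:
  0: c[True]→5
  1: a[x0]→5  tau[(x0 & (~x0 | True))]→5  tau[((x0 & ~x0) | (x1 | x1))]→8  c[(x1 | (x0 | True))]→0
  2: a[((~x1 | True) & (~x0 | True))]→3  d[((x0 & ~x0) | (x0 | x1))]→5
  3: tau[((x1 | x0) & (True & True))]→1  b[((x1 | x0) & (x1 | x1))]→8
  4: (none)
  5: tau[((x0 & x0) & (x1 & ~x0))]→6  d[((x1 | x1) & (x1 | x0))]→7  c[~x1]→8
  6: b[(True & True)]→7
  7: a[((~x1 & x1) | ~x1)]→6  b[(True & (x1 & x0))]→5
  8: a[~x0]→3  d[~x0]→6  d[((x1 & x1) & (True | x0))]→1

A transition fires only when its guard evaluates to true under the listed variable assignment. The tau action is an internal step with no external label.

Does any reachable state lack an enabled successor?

Answer: DEADLOCK at state 8

Analysis:
R = {0,5,8}
  0: c→5  [deg 1]
  5: c→8  [deg 1]
  8: ∅  [STUCK]
trace reaching 8: c·c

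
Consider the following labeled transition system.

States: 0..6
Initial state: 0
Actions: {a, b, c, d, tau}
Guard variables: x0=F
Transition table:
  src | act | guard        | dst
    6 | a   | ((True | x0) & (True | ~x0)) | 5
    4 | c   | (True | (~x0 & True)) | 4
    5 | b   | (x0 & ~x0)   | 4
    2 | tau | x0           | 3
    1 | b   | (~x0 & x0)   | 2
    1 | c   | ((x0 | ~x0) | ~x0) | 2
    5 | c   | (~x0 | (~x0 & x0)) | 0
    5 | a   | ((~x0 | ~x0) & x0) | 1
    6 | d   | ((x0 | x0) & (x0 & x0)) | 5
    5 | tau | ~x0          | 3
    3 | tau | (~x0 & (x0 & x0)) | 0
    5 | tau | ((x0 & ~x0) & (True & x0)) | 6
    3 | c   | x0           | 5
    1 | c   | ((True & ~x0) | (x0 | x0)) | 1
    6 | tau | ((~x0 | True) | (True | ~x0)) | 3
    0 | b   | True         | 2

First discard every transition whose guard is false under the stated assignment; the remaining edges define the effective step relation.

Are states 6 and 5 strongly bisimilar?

Answer: NOT BISIMILAR

Working:
Refine partition for ~:
  round 0: {{0,1,2,3,4,5,6}}
  round 1: {{0},{1,4},{2,3},{5},{6}}
  round 2: {{0},{1},{2,3},{4},{5},{6}}
Fixed point at round 3; 6 class(es).
class of 6: {6}; class of 5: {5}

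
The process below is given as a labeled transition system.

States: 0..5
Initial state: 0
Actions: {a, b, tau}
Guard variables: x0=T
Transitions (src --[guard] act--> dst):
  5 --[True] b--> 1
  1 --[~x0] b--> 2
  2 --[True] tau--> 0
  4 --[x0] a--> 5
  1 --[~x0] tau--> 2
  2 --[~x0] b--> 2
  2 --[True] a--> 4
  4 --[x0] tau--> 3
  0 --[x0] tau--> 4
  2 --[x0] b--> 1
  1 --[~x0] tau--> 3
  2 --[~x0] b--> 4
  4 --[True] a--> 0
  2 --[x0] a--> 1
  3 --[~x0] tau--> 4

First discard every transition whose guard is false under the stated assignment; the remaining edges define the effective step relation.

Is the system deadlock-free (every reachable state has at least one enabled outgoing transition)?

Answer: DEADLOCK at state 1

Working:
Reachable = {0,1,3,4,5}
  0: tau→4  [1 exit(s)]
  1: ∅  [deadlock]
  3: ∅  [deadlock]
  4: a→0  a→5  tau→3  [3 exit(s)]
  5: b→1  [1 exit(s)]
Path to 1: tau·a·b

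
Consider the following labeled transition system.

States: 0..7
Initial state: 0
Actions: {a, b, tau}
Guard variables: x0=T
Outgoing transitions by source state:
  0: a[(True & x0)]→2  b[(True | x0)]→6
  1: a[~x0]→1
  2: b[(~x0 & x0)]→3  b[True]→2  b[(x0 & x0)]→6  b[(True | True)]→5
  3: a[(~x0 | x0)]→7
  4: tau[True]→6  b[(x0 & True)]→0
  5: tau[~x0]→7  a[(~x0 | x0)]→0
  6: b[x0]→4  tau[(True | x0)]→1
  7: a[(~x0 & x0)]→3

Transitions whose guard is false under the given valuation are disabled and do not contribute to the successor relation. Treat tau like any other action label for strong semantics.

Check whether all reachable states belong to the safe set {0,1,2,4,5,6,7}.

Inv-set: {0,1,2,4,5,6,7}
R = {0,1,2,4,5,6}
  0: safe
  1: safe
  2: safe
  4: safe
  5: safe
  6: safe

Answer: INVARIANT HOLDS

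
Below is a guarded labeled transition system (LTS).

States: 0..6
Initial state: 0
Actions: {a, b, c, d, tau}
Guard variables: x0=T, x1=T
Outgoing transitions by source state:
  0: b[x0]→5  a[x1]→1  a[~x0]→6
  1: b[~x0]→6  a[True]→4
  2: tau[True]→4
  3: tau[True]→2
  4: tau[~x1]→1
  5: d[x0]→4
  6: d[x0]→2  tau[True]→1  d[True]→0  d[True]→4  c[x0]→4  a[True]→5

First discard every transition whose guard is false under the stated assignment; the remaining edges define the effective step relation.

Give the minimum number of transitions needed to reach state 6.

Layered search for 6:
  depth 0: {0}
  depth 1: {1,5}
  depth 2: {4}
6 never appears.

Answer: UNREACHABLE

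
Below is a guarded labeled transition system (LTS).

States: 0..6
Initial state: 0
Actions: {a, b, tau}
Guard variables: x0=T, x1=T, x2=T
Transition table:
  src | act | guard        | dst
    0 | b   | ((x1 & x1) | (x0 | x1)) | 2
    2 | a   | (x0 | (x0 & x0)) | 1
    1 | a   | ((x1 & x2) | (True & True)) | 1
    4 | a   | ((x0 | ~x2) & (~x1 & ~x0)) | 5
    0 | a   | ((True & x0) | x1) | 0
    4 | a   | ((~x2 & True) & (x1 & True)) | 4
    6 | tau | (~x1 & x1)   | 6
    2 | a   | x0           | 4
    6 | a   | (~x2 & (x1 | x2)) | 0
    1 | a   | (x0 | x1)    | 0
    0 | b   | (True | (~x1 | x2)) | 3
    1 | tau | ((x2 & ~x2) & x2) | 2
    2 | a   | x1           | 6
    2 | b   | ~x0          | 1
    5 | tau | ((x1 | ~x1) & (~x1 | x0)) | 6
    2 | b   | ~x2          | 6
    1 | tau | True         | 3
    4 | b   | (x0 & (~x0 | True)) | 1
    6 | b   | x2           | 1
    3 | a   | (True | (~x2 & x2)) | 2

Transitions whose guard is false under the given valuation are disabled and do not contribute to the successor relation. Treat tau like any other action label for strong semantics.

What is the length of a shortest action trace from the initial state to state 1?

Layered search for 1:
  Layer 0: {0}
  Layer 1: {2,3}
  Layer 2: {1,4,6}
1 enters at depth 2; path b·a

Answer: 2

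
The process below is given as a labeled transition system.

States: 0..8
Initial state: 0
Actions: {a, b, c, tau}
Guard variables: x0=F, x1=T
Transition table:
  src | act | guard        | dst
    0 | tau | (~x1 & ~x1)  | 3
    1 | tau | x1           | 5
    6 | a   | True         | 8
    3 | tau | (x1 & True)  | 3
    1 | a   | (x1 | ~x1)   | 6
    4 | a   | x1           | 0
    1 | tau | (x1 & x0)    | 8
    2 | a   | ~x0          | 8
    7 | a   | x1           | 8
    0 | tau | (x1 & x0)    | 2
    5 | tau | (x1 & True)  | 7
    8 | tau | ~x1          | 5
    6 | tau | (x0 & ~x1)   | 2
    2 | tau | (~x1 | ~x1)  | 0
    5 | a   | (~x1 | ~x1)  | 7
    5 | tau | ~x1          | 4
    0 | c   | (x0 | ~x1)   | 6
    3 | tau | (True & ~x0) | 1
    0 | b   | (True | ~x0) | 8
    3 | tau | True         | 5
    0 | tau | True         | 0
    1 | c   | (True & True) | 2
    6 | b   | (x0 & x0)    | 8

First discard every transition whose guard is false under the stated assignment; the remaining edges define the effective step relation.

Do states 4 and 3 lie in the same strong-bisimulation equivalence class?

Bisimulation quotient by refinement:
  round 0: {{0,1,2,3,4,5,6,7,8}}
  round 1: {{0},{1},{2,4,6,7},{3,5},{8}}
  round 2: {{0},{1},{2,6,7},{3},{4},{5},{8}}
7 equivalence class(es) (converged in 3)
class of 4: {4}; class of 3: {3}

Answer: NOT BISIMILAR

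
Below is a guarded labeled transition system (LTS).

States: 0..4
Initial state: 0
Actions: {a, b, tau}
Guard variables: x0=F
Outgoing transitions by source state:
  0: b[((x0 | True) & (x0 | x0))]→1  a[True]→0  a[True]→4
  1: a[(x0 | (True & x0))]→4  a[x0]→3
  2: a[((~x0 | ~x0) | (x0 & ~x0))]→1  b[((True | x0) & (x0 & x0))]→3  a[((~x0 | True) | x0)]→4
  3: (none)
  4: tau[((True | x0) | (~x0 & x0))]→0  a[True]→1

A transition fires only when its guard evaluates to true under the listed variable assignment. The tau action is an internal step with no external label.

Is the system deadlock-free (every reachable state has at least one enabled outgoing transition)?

Answer: DEADLOCK at state 1

Trace:
R = {0,1,4}
  0: a→0  a→4  [2 out]
  1: ∅  [no exit]
  4: a→1  tau→0  [2 out]
Path to 1: a·a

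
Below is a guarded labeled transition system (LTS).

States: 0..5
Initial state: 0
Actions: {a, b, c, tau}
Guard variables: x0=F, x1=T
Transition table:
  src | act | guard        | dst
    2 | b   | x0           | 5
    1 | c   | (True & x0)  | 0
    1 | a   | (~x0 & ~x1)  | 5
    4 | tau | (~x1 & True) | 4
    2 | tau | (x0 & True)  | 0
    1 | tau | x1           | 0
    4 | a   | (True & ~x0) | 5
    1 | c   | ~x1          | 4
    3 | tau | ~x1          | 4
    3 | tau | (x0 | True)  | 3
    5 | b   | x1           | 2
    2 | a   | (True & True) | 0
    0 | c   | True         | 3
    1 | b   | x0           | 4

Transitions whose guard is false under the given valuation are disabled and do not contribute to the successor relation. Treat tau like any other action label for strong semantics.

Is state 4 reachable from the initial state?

Answer: UNREACHABLE

Working:
6 transition(s) survive guard evaluation.
depth 0: {0}
depth 1: {3}  now seen {0,3}
Reach set: {0,3}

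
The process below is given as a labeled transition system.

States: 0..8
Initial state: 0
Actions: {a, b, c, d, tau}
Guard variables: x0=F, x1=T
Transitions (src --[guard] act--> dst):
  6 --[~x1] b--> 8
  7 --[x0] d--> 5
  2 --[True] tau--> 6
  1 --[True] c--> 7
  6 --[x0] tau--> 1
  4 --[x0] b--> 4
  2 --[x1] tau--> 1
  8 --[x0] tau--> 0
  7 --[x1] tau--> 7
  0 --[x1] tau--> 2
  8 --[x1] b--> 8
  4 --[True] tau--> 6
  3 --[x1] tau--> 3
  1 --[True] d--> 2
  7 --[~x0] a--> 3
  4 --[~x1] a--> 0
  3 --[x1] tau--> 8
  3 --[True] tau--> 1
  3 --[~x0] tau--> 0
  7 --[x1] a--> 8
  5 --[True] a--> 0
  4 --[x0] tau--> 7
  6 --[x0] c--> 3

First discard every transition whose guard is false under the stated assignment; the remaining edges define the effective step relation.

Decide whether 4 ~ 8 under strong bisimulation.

Answer: NOT BISIMILAR

Trace:
Compute ~ classes (split until stable):
  P[0] = {{0,1,2,3,4,5,6,7,8}}
  P[1] = {{0,2,3,4},{1},{5},{6},{7},{8}}
  P[2] = {{0},{1},{2},{3},{4},{5},{6},{7},{8}}
9 equivalence class(es) (converged in 3)
class of 4: {4}; class of 8: {8}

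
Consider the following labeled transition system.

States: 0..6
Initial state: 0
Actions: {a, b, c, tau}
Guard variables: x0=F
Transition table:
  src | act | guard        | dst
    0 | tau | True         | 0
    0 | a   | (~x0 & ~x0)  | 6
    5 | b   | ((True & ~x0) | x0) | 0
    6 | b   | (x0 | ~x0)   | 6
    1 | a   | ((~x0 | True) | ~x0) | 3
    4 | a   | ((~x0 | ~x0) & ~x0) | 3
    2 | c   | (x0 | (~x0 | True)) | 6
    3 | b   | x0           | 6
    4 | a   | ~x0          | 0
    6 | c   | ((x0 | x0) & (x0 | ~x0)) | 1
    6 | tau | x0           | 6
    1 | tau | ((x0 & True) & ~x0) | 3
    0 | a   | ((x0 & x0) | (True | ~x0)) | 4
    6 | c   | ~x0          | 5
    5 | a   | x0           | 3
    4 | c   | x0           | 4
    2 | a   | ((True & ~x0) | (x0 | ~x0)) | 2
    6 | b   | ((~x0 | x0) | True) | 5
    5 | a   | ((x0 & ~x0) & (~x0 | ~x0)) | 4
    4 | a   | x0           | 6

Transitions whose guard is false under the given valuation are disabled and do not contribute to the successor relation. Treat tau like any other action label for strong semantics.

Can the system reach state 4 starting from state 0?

Answer: REACHABLE

Trace:
Guard filter leaves 12 enabled edge(s).
Layer 0: {0}
Layer 1: {4,6}  total {0,4,6}
Layer 2: {3,5}  total {0,3,4,5,6}
Reachable = {0,3,4,5,6}
Path to 4: a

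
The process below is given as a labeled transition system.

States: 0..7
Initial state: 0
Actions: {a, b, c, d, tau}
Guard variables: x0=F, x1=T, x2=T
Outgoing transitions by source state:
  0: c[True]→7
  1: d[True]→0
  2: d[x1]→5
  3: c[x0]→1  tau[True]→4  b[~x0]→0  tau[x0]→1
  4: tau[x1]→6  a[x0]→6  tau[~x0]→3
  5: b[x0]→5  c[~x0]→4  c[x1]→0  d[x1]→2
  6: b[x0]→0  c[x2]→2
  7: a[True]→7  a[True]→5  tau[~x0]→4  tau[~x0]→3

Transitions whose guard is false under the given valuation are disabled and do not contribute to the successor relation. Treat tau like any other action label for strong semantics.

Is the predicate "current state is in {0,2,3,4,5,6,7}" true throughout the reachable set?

Allowed set {0,2,3,4,5,6,7}
Reachable = {0,2,3,4,5,6,7}
  0: ✓
  2: ✓
  3: ✓
  4: ✓
  5: ✓
  6: ✓
  7: ✓

Answer: INVARIANT HOLDS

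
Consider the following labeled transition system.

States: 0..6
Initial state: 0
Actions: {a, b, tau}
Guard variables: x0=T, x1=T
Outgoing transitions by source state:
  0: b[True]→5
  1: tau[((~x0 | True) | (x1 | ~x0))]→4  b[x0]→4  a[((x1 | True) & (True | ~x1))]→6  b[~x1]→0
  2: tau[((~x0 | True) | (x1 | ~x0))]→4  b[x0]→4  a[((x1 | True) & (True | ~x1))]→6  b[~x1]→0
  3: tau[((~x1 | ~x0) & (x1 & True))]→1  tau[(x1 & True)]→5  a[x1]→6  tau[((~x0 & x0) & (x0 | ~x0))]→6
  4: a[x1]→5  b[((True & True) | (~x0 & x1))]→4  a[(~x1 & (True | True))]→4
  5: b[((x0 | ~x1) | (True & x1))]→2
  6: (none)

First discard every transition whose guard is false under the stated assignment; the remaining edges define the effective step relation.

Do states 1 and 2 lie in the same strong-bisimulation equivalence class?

Refine partition for ~:
  π0 = {{0,1,2,3,4,5,6}}
  π1 = {{0,5},{1,2},{3},{4},{6}}
  π2 = {{0},{1,2},{3},{4},{5},{6}}
Fixed point at round 3; 6 class(es).
class of 1: {1,2}; class of 2: {1,2}

Answer: BISIMILAR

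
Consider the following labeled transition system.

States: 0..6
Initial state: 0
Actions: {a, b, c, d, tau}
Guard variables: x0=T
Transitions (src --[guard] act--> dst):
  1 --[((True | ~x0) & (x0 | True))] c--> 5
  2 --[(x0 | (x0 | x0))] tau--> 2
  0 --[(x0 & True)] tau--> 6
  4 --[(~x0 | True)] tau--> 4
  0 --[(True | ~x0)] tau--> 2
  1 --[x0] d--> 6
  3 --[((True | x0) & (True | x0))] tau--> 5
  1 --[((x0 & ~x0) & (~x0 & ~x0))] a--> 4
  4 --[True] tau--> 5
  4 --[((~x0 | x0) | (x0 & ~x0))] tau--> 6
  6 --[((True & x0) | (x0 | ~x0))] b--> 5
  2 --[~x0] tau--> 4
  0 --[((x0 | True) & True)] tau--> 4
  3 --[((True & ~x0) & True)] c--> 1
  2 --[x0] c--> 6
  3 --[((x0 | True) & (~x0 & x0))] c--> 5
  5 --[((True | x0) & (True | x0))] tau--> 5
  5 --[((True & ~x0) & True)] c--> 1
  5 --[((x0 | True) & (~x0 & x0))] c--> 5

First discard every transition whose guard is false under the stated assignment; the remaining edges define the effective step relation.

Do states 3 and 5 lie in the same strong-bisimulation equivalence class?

Answer: BISIMILAR

Working:
Refine partition for ~:
  round 0: {{0,1,2,3,4,5,6}}
  round 1: {{0,3,4,5},{1},{2},{6}}
  round 2: {{0},{1},{2},{3,5},{4},{6}}
stable after 3 split(s): 6 block(s)
[3]={3,5}  [5]={3,5}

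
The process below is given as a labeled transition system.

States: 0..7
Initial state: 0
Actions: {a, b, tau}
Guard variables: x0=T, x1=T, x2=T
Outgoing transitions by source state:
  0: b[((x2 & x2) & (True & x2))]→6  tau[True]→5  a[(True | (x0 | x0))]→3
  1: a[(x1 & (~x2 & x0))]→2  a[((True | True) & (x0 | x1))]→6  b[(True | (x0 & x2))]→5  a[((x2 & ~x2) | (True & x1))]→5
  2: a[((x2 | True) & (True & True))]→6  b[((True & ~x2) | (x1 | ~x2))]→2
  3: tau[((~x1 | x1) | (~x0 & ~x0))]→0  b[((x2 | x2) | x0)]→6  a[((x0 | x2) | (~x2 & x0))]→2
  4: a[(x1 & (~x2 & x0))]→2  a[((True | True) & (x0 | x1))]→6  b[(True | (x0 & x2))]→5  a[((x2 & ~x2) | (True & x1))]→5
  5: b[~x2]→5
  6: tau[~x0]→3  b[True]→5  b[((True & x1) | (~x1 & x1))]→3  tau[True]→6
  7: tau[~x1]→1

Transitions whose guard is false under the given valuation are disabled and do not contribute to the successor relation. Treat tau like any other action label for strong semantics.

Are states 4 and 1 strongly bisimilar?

Answer: BISIMILAR

Trace:
Compute ~ classes (split until stable):
  π0 = {{0,1,2,3,4,5,6,7}}
  π1 = {{0,3},{1,2,4},{5,7},{6}}
  π2 = {{0},{1,4},{2},{3},{5,7},{6}}
Fixed point at round 3; 6 class(es).
4∈{1,4}, 1∈{1,4}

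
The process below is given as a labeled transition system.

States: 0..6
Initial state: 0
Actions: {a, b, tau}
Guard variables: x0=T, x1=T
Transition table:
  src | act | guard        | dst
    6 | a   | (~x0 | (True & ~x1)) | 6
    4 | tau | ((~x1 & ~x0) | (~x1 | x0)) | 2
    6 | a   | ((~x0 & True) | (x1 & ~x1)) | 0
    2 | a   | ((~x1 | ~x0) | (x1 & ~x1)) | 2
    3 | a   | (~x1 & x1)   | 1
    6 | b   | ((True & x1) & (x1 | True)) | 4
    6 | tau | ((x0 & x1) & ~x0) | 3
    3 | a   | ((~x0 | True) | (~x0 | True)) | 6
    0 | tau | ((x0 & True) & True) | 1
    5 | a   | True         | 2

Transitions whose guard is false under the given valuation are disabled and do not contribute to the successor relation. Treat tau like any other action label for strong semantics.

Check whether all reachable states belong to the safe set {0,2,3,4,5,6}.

Answer: INVARIANT VIOLATED at state 1

Working:
Safe = {0,2,3,4,5,6}
R = {0,1}
  0: safe
  1: VIOLATES
reach 1 via tau — violates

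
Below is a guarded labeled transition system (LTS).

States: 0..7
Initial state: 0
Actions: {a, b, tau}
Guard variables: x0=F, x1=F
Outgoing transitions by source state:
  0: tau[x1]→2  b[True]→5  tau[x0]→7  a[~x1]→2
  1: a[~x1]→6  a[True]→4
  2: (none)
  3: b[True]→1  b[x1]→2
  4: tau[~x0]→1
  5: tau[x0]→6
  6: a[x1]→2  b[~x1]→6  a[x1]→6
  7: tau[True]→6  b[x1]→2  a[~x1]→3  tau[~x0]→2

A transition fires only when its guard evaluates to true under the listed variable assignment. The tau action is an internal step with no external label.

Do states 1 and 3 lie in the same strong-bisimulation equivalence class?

Answer: NOT BISIMILAR

Working:
Compute ~ classes (split until stable):
  round 0: {{0,1,2,3,4,5,6,7}}
  round 1: {{0},{1},{2,5},{3,6},{4},{7}}
  round 2: {{0},{1},{2,5},{3},{4},{6},{7}}
stable after 3 split(s): 7 block(s)
class of 1: {1}; class of 3: {3}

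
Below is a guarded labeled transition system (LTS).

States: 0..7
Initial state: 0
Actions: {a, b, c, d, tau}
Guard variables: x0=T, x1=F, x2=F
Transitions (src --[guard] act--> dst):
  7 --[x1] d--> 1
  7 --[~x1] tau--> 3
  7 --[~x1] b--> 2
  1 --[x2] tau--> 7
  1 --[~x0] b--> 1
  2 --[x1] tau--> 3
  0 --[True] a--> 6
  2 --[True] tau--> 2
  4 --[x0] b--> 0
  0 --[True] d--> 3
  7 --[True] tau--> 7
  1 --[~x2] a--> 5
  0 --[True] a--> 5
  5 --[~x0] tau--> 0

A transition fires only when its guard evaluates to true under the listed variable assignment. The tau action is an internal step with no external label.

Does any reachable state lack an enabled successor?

R = {0,3,5,6}
  0: a→5  a→6  d→3  [3 exit(s)]
  3: ∅  [STUCK]
  5: ∅  [STUCK]
  6: ∅  [STUCK]
Path to 3: d

Answer: DEADLOCK at state 3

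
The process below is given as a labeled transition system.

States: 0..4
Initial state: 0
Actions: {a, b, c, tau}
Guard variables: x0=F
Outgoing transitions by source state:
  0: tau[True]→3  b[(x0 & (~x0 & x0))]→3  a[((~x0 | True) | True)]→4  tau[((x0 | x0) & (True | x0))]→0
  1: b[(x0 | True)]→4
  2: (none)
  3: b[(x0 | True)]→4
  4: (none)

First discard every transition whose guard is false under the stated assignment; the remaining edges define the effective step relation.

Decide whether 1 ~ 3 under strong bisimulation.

Answer: BISIMILAR

Working:
Compute ~ classes (split until stable):
  P[0] = {{0,1,2,3,4}}
  P[1] = {{0},{1,3},{2,4}}
stable after 2 split(s): 3 block(s)
class of 1: {1,3}; class of 3: {1,3}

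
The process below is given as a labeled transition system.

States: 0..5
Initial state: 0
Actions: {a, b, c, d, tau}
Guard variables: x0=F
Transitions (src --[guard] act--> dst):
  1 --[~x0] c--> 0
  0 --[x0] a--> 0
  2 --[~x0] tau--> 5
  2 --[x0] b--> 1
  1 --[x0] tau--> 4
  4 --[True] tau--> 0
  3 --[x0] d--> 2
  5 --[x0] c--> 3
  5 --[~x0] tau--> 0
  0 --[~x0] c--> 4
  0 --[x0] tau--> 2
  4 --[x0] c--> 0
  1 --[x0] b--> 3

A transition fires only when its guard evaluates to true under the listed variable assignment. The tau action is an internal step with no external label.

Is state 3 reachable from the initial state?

Answer: UNREACHABLE

Working:
5 transition(s) survive guard evaluation.
L0 = {0}
L1 = {4}  cumulative {0,4}
R = {0,4}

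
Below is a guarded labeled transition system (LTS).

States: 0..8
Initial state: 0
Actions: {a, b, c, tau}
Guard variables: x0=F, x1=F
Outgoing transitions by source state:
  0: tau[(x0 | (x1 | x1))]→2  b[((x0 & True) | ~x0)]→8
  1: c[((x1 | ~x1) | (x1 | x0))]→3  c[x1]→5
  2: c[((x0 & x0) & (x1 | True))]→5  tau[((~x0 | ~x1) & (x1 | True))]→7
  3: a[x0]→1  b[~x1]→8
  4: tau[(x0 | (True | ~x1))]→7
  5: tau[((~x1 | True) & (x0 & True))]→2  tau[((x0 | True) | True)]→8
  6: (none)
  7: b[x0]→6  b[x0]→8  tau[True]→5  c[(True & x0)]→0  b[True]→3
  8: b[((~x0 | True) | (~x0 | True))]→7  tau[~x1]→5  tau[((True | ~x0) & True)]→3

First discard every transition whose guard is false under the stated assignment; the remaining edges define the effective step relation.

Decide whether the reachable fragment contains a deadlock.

Answer: DEADLOCK-FREE

Analysis:
R = {0,3,5,7,8}
  0: b→8  [deg 1]
  3: b→8  [deg 1]
  5: tau→8  [deg 1]
  7: b→3  tau→5  [deg 2]
  8: b→7  tau→3  tau→5  [deg 3]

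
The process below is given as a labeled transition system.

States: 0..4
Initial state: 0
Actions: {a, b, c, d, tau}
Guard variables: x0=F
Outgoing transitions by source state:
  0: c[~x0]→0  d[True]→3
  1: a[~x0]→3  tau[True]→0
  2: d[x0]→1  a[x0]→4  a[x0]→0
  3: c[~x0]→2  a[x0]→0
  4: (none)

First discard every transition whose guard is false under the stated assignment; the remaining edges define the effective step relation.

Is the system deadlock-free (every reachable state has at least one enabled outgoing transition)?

Answer: DEADLOCK at state 2

Working:
Reachable = {0,2,3}
  0: c→0  d→3  [2 out]
  2: ∅  [deadlock]
  3: c→2  [1 out]
trace reaching 2: d·c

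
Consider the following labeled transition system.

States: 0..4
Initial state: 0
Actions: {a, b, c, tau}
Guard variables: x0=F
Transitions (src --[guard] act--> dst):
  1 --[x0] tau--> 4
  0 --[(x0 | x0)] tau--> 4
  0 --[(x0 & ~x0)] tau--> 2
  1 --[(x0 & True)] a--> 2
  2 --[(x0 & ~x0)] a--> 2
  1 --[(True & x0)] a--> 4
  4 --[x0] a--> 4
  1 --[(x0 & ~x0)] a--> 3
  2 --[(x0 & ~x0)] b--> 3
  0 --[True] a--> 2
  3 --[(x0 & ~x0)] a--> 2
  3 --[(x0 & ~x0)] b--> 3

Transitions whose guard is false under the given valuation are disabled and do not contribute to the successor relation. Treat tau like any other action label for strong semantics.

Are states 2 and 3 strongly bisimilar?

Answer: BISIMILAR

Trace:
Bisimulation quotient by refinement:
  round 0: {{0,1,2,3,4}}
  round 1: {{0},{1,2,3,4}}
Fixed point at round 2; 2 class(es).
class of 2: {1,2,3,4}; class of 3: {1,2,3,4}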